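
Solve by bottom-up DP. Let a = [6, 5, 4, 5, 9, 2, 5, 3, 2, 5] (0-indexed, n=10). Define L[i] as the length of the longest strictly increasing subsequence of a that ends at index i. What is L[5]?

   i    0    1    2    3    4    5    6    7    8    9
a[i]    6    5    4    5    9    2    5    3    2    5
L[i]    1    1    1    2    3    1    2    2    1    3

1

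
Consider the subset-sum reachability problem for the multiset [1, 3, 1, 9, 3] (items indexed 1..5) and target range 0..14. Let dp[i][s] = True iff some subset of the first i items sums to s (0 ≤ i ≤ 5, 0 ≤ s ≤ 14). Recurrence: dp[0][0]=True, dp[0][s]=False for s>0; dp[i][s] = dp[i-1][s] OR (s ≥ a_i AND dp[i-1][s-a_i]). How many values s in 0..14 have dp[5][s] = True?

15

i\s   0   1   2   3   4   5   6   7   8   9  10  11  12  13  14
  0   T   F   F   F   F   F   F   F   F   F   F   F   F   F   F
  1   T   T   F   F   F   F   F   F   F   F   F   F   F   F   F
  2   T   T   F   T   T   F   F   F   F   F   F   F   F   F   F
  3   T   T   T   T   T   T   F   F   F   F   F   F   F   F   F
  4   T   T   T   T   T   T   F   F   F   T   T   T   T   T   T
  5   T   T   T   T   T   T   T   T   T   T   T   T   T   T   T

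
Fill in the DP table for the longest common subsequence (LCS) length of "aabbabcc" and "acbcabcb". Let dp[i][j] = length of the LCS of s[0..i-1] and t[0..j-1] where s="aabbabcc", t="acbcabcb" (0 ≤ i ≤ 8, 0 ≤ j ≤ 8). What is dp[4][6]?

3

   ''  a  c  b  c  a  b  c  b
''  0  0  0  0  0  0  0  0  0
 a  0  1  1  1  1  1  1  1  1
 a  0  1  1  1  1  2  2  2  2
 b  0  1  1  2  2  2  3  3  3
 b  0  1  1  2  2  2  3  3  4
 a  0  1  1  2  2  3  3  3  4
 b  0  1  1  2  2  3  4  4  4
 c  0  1  2  2  3  3  4  5  5
 c  0  1  2  2  3  3  4  5  5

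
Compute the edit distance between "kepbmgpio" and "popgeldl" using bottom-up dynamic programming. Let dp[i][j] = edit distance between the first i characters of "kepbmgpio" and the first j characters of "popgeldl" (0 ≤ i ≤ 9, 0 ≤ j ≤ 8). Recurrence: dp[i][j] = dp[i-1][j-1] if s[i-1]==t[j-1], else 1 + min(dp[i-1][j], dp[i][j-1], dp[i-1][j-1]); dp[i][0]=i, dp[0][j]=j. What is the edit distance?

8

   ''  p  o  p  g  e  l  d  l
''  0  1  2  3  4  5  6  7  8
 k  1  1  2  3  4  5  6  7  8
 e  2  2  2  3  4  4  5  6  7
 p  3  2  3  2  3  4  5  6  7
 b  4  3  3  3  3  4  5  6  7
 m  5  4  4  4  4  4  5  6  7
 g  6  5  5  5  4  5  5  6  7
 p  7  6  6  5  5  5  6  6  7
 i  8  7  7  6  6  6  6  7  7
 o  9  8  7  7  7  7  7  7  8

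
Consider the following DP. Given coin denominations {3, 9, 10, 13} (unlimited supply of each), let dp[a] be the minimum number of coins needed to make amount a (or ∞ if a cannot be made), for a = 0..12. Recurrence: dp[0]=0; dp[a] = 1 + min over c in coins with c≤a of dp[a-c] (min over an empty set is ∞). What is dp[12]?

 a  0  1  2  3  4  5  6  7  8  9 10 11 12
dp  0  -  -  1  -  -  2  -  -  1  1  -  2
(- denotes ∞ / unreachable)

2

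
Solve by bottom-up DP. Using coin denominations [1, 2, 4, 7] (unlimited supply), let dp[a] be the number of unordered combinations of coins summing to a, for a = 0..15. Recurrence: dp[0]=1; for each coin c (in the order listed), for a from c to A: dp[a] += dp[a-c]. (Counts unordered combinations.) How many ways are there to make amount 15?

after  coin     0     1     2     3     4     5     6     7     8     9    10    11    12    13    14    15
          1     1     1     1     1     1     1     1     1     1     1     1     1     1     1     1     1
          2     1     1     2     2     3     3     4     4     5     5     6     6     7     7     8     8
          4     1     1     2     2     4     4     6     6     9     9    12    12    16    16    20    20
          7     1     1     2     2     4     4     6     7    10    11    14    16    20    22    27    30

30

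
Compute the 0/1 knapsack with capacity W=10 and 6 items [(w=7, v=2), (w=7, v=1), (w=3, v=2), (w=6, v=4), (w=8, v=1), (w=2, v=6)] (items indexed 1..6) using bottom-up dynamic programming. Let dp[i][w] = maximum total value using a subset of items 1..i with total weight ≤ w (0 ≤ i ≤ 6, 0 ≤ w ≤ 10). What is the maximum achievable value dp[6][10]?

10

i\w   0   1   2   3   4   5   6   7   8   9  10
  0   0   0   0   0   0   0   0   0   0   0   0
  1   0   0   0   0   0   0   0   2   2   2   2
  2   0   0   0   0   0   0   0   2   2   2   2
  3   0   0   0   2   2   2   2   2   2   2   4
  4   0   0   0   2   2   2   4   4   4   6   6
  5   0   0   0   2   2   2   4   4   4   6   6
  6   0   0   6   6   6   8   8   8  10  10  10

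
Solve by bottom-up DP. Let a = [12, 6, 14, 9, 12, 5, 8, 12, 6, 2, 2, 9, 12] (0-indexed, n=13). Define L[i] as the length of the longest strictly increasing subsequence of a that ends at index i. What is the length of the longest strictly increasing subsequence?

   i    0    1    2    3    4    5    6    7    8    9   10   11   12
a[i]   12    6   14    9   12    5    8   12    6    2    2    9   12
L[i]    1    1    2    2    3    1    2    3    2    1    1    3    4

4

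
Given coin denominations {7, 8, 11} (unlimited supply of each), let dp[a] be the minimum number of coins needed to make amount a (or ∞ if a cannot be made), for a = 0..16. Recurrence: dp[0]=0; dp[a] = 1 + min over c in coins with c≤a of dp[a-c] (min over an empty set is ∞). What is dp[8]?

1

 a  0  1  2  3  4  5  6  7  8  9 10 11 12 13 14 15 16
dp  0  -  -  -  -  -  -  1  1  -  -  1  -  -  2  2  2
(- denotes ∞ / unreachable)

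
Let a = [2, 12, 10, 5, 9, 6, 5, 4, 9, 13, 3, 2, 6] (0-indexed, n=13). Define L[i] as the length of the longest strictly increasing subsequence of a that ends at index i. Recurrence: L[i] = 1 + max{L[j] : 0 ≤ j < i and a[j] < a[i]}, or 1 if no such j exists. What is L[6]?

2

   i    0    1    2    3    4    5    6    7    8    9   10   11   12
a[i]    2   12   10    5    9    6    5    4    9   13    3    2    6
L[i]    1    2    2    2    3    3    2    2    4    5    2    1    3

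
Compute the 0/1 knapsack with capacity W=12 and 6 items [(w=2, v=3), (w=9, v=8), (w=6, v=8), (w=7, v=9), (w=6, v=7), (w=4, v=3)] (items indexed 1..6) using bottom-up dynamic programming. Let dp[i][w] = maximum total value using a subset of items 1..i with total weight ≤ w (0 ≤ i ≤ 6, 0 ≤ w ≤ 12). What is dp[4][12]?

i\w   0   1   2   3   4   5   6   7   8   9  10  11  12
  0   0   0   0   0   0   0   0   0   0   0   0   0   0
  1   0   0   3   3   3   3   3   3   3   3   3   3   3
  2   0   0   3   3   3   3   3   3   3   8   8  11  11
  3   0   0   3   3   3   3   8   8  11  11  11  11  11
  4   0   0   3   3   3   3   8   9  11  12  12  12  12
  5   0   0   3   3   3   3   8   9  11  12  12  12  15
  6   0   0   3   3   3   3   8   9  11  12  12  12  15

12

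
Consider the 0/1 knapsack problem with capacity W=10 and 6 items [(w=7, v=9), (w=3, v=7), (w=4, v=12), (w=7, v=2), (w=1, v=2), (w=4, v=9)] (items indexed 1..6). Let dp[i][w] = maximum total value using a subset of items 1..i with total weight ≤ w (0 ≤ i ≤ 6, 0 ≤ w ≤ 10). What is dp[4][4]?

i\w   0   1   2   3   4   5   6   7   8   9  10
  0   0   0   0   0   0   0   0   0   0   0   0
  1   0   0   0   0   0   0   0   9   9   9   9
  2   0   0   0   7   7   7   7   9   9   9  16
  3   0   0   0   7  12  12  12  19  19  19  19
  4   0   0   0   7  12  12  12  19  19  19  19
  5   0   2   2   7  12  14  14  19  21  21  21
  6   0   2   2   7  12  14  14  19  21  23  23

12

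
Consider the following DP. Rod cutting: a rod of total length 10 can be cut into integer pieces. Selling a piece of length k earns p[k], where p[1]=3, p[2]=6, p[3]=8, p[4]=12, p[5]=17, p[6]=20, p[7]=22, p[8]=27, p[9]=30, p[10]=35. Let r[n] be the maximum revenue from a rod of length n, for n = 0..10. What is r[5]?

17

   n    0    1    2    3    4    5    6    7    8    9   10
r[n]    0    3    6    9   12   17   20   23   27   30   35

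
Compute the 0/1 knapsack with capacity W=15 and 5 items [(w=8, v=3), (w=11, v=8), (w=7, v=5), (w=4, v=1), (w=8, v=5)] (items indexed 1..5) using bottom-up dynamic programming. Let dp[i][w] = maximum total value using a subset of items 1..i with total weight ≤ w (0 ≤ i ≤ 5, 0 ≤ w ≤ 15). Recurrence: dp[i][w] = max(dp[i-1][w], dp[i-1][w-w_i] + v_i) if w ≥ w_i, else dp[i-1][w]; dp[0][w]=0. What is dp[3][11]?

i\w   0   1   2   3   4   5   6   7   8   9  10  11  12  13  14  15
  0   0   0   0   0   0   0   0   0   0   0   0   0   0   0   0   0
  1   0   0   0   0   0   0   0   0   3   3   3   3   3   3   3   3
  2   0   0   0   0   0   0   0   0   3   3   3   8   8   8   8   8
  3   0   0   0   0   0   0   0   5   5   5   5   8   8   8   8   8
  4   0   0   0   0   1   1   1   5   5   5   5   8   8   8   8   9
  5   0   0   0   0   1   1   1   5   5   5   5   8   8   8   8  10

8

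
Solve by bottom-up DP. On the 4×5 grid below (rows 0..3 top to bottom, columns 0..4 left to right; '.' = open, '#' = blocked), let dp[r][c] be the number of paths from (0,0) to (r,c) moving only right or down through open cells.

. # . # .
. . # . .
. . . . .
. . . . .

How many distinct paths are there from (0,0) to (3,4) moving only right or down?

9

r\c   0   1   2   3   4
  0   1   0   0   0   0
  1   1   1   0   0   0
  2   1   2   2   2   2
  3   1   3   5   7   9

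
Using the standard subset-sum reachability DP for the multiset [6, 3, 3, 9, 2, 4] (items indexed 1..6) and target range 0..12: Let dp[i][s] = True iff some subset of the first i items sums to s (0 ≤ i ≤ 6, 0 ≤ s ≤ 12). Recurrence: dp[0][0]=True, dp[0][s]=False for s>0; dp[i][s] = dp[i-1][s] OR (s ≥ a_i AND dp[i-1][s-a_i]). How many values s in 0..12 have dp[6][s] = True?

12

i\s   0   1   2   3   4   5   6   7   8   9  10  11  12
  0   T   F   F   F   F   F   F   F   F   F   F   F   F
  1   T   F   F   F   F   F   T   F   F   F   F   F   F
  2   T   F   F   T   F   F   T   F   F   T   F   F   F
  3   T   F   F   T   F   F   T   F   F   T   F   F   T
  4   T   F   F   T   F   F   T   F   F   T   F   F   T
  5   T   F   T   T   F   T   T   F   T   T   F   T   T
  6   T   F   T   T   T   T   T   T   T   T   T   T   T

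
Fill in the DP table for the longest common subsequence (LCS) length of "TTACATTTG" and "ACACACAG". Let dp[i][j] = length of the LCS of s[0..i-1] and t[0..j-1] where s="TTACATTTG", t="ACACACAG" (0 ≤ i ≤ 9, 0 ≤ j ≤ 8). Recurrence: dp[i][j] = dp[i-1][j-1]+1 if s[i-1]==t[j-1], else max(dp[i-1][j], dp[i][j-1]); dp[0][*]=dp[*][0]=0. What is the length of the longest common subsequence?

4

   ''  A  C  A  C  A  C  A  G
''  0  0  0  0  0  0  0  0  0
 T  0  0  0  0  0  0  0  0  0
 T  0  0  0  0  0  0  0  0  0
 A  0  1  1  1  1  1  1  1  1
 C  0  1  2  2  2  2  2  2  2
 A  0  1  2  3  3  3  3  3  3
 T  0  1  2  3  3  3  3  3  3
 T  0  1  2  3  3  3  3  3  3
 T  0  1  2  3  3  3  3  3  3
 G  0  1  2  3  3  3  3  3  4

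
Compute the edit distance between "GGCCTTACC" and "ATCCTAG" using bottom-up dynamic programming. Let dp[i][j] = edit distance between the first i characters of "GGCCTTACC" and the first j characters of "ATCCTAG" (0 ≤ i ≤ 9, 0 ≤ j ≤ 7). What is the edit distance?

   ''  A  T  C  C  T  A  G
''  0  1  2  3  4  5  6  7
 G  1  1  2  3  4  5  6  6
 G  2  2  2  3  4  5  6  6
 C  3  3  3  2  3  4  5  6
 C  4  4  4  3  2  3  4  5
 T  5  5  4  4  3  2  3  4
 T  6  6  5  5  4  3  3  4
 A  7  6  6  6  5  4  3  4
 C  8  7  7  6  6  5  4  4
 C  9  8  8  7  6  6  5  5

5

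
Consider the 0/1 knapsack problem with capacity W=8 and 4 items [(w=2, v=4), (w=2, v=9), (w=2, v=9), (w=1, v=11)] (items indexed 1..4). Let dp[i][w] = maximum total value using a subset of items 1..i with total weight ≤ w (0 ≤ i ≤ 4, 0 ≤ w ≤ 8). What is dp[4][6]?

i\w   0   1   2   3   4   5   6   7   8
  0   0   0   0   0   0   0   0   0   0
  1   0   0   4   4   4   4   4   4   4
  2   0   0   9   9  13  13  13  13  13
  3   0   0   9   9  18  18  22  22  22
  4   0  11  11  20  20  29  29  33  33

29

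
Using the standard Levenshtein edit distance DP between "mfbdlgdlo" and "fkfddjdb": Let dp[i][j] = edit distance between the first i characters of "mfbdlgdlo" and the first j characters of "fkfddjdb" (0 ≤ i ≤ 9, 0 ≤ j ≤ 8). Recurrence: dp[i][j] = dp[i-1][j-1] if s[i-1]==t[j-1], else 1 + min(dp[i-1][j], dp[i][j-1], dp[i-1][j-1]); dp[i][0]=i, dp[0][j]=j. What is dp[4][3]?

3

   ''  f  k  f  d  d  j  d  b
''  0  1  2  3  4  5  6  7  8
 m  1  1  2  3  4  5  6  7  8
 f  2  1  2  2  3  4  5  6  7
 b  3  2  2  3  3  4  5  6  6
 d  4  3  3  3  3  3  4  5  6
 l  5  4  4  4  4  4  4  5  6
 g  6  5  5  5  5  5  5  5  6
 d  7  6  6  6  5  5  6  5  6
 l  8  7  7  7  6  6  6  6  6
 o  9  8  8  8  7  7  7  7  7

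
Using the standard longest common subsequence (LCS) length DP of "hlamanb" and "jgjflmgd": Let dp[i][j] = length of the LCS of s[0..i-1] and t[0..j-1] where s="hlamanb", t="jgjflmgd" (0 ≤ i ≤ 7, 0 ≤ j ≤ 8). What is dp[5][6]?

2

   ''  j  g  j  f  l  m  g  d
''  0  0  0  0  0  0  0  0  0
 h  0  0  0  0  0  0  0  0  0
 l  0  0  0  0  0  1  1  1  1
 a  0  0  0  0  0  1  1  1  1
 m  0  0  0  0  0  1  2  2  2
 a  0  0  0  0  0  1  2  2  2
 n  0  0  0  0  0  1  2  2  2
 b  0  0  0  0  0  1  2  2  2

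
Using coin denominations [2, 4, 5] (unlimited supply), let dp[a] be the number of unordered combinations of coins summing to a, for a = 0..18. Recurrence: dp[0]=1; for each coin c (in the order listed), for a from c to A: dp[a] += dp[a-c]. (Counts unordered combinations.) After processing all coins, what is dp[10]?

4

after  coin     0     1     2     3     4     5     6     7     8     9    10    11    12    13    14    15    16    17    18
          2     1     0     1     0     1     0     1     0     1     0     1     0     1     0     1     0     1     0     1
          4     1     0     1     0     2     0     2     0     3     0     3     0     4     0     4     0     5     0     5
          5     1     0     1     0     2     1     2     1     3     2     4     2     5     3     6     4     7     5     8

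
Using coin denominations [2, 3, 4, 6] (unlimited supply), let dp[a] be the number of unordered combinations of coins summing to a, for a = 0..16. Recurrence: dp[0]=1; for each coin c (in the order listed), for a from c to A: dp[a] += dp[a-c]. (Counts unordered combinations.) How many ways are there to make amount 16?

17

after  coin     0     1     2     3     4     5     6     7     8     9    10    11    12    13    14    15    16
          2     1     0     1     0     1     0     1     0     1     0     1     0     1     0     1     0     1
          3     1     0     1     1     1     1     2     1     2     2     2     2     3     2     3     3     3
          4     1     0     1     1     2     1     3     2     4     3     5     4     7     5     8     7    10
          6     1     0     1     1     2     1     4     2     5     4     7     5    11     7    13    11    17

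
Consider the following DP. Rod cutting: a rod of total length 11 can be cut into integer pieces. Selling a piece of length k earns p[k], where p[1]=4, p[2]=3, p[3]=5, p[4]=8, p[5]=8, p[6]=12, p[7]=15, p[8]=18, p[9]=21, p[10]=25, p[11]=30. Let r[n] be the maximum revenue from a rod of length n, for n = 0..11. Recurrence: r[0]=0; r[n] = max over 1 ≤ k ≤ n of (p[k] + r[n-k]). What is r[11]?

   n    0    1    2    3    4    5    6    7    8    9   10   11
r[n]    0    4    8   12   16   20   24   28   32   36   40   44

44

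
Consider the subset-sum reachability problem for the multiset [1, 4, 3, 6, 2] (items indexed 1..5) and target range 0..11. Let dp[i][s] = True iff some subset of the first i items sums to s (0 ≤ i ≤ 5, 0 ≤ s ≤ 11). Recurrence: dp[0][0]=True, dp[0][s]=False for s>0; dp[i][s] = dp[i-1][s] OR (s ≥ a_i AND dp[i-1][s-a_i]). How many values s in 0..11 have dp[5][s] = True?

i\s   0   1   2   3   4   5   6   7   8   9  10  11
  0   T   F   F   F   F   F   F   F   F   F   F   F
  1   T   T   F   F   F   F   F   F   F   F   F   F
  2   T   T   F   F   T   T   F   F   F   F   F   F
  3   T   T   F   T   T   T   F   T   T   F   F   F
  4   T   T   F   T   T   T   T   T   T   T   T   T
  5   T   T   T   T   T   T   T   T   T   T   T   T

12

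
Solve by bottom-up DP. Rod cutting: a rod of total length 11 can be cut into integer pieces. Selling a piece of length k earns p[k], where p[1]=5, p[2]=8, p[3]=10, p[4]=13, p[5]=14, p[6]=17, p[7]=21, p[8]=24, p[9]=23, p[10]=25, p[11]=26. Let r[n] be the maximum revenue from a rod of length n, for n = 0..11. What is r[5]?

25

   n    0    1    2    3    4    5    6    7    8    9   10   11
r[n]    0    5   10   15   20   25   30   35   40   45   50   55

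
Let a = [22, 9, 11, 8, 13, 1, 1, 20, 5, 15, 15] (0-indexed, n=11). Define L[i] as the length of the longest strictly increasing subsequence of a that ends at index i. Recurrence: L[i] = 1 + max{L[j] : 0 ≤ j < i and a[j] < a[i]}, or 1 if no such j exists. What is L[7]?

4

   i    0    1    2    3    4    5    6    7    8    9   10
a[i]   22    9   11    8   13    1    1   20    5   15   15
L[i]    1    1    2    1    3    1    1    4    2    4    4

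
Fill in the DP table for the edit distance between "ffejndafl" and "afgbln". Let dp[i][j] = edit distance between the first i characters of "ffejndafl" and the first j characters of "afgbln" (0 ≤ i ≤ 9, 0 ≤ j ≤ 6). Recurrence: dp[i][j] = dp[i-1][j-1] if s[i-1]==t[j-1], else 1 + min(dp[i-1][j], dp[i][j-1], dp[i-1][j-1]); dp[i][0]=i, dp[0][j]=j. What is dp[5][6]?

4

   ''  a  f  g  b  l  n
''  0  1  2  3  4  5  6
 f  1  1  1  2  3  4  5
 f  2  2  1  2  3  4  5
 e  3  3  2  2  3  4  5
 j  4  4  3  3  3  4  5
 n  5  5  4  4  4  4  4
 d  6  6  5  5  5  5  5
 a  7  6  6  6  6  6  6
 f  8  7  6  7  7  7  7
 l  9  8  7  7  8  7  8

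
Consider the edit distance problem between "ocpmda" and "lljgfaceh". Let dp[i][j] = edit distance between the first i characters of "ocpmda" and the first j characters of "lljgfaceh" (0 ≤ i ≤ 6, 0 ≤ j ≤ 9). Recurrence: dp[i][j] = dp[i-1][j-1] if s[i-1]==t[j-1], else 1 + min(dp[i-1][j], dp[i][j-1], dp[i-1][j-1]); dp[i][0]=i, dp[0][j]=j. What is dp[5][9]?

   ''  l  l  j  g  f  a  c  e  h
''  0  1  2  3  4  5  6  7  8  9
 o  1  1  2  3  4  5  6  7  8  9
 c  2  2  2  3  4  5  6  6  7  8
 p  3  3  3  3  4  5  6  7  7  8
 m  4  4  4  4  4  5  6  7  8  8
 d  5  5  5  5  5  5  6  7  8  9
 a  6  6  6  6  6  6  5  6  7  8

9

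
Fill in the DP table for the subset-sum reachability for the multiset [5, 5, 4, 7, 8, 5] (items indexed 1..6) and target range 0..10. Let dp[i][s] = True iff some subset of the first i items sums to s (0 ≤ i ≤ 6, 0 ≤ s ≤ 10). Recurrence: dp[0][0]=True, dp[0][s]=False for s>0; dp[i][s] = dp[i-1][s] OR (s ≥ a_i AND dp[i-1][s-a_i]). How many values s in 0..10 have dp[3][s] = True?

i\s   0   1   2   3   4   5   6   7   8   9  10
  0   T   F   F   F   F   F   F   F   F   F   F
  1   T   F   F   F   F   T   F   F   F   F   F
  2   T   F   F   F   F   T   F   F   F   F   T
  3   T   F   F   F   T   T   F   F   F   T   T
  4   T   F   F   F   T   T   F   T   F   T   T
  5   T   F   F   F   T   T   F   T   T   T   T
  6   T   F   F   F   T   T   F   T   T   T   T

5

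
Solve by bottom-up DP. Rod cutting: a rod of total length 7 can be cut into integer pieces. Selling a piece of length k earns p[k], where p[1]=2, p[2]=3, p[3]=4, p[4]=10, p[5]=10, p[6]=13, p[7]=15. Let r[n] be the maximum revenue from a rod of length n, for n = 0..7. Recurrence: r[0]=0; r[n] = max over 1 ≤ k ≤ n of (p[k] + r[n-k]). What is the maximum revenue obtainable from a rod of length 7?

16

   n    0    1    2    3    4    5    6    7
r[n]    0    2    4    6   10   12   14   16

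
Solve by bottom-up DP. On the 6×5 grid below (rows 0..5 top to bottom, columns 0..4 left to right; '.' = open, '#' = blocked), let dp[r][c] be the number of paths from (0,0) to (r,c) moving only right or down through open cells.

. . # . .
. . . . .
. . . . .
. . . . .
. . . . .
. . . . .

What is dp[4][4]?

55

r\c   0   1   2   3   4
  0   1   1   0   0   0
  1   1   2   2   2   2
  2   1   3   5   7   9
  3   1   4   9  16  25
  4   1   5  14  30  55
  5   1   6  20  50 105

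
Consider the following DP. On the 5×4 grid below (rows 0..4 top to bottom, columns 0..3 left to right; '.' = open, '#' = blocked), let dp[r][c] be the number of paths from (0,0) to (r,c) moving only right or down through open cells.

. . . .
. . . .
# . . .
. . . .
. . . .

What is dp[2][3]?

r\c   0   1   2   3
  0   1   1   1   1
  1   1   2   3   4
  2   0   2   5   9
  3   0   2   7  16
  4   0   2   9  25

9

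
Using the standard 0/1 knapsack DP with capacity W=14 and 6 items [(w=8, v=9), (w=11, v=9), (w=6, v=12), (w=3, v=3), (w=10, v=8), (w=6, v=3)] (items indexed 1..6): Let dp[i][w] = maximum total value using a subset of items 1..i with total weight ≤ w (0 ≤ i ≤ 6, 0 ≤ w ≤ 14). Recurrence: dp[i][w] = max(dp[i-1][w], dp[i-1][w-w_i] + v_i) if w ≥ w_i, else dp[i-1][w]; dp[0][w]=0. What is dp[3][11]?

12

i\w   0   1   2   3   4   5   6   7   8   9  10  11  12  13  14
  0   0   0   0   0   0   0   0   0   0   0   0   0   0   0   0
  1   0   0   0   0   0   0   0   0   9   9   9   9   9   9   9
  2   0   0   0   0   0   0   0   0   9   9   9   9   9   9   9
  3   0   0   0   0   0   0  12  12  12  12  12  12  12  12  21
  4   0   0   0   3   3   3  12  12  12  15  15  15  15  15  21
  5   0   0   0   3   3   3  12  12  12  15  15  15  15  15  21
  6   0   0   0   3   3   3  12  12  12  15  15  15  15  15  21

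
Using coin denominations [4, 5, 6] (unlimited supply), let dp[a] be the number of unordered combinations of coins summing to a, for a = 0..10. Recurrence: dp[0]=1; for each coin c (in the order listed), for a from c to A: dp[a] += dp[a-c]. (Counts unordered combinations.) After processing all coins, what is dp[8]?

after  coin     0     1     2     3     4     5     6     7     8     9    10
          4     1     0     0     0     1     0     0     0     1     0     0
          5     1     0     0     0     1     1     0     0     1     1     1
          6     1     0     0     0     1     1     1     0     1     1     2

1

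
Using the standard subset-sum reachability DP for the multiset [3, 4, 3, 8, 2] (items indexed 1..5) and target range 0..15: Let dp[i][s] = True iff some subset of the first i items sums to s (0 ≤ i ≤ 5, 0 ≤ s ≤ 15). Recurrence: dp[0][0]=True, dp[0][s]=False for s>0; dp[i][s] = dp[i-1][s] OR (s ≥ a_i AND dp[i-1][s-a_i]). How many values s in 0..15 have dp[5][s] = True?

i\s   0   1   2   3   4   5   6   7   8   9  10  11  12  13  14  15
  0   T   F   F   F   F   F   F   F   F   F   F   F   F   F   F   F
  1   T   F   F   T   F   F   F   F   F   F   F   F   F   F   F   F
  2   T   F   F   T   T   F   F   T   F   F   F   F   F   F   F   F
  3   T   F   F   T   T   F   T   T   F   F   T   F   F   F   F   F
  4   T   F   F   T   T   F   T   T   T   F   T   T   T   F   T   T
  5   T   F   T   T   T   T   T   T   T   T   T   T   T   T   T   T

15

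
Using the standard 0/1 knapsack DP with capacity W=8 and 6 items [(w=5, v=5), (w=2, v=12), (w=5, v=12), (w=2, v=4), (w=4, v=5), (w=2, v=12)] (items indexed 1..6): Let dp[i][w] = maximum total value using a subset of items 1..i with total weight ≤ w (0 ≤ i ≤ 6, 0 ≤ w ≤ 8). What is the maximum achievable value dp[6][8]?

29

i\w   0   1   2   3   4   5   6   7   8
  0   0   0   0   0   0   0   0   0   0
  1   0   0   0   0   0   5   5   5   5
  2   0   0  12  12  12  12  12  17  17
  3   0   0  12  12  12  12  12  24  24
  4   0   0  12  12  16  16  16  24  24
  5   0   0  12  12  16  16  17  24  24
  6   0   0  12  12  24  24  28  28  29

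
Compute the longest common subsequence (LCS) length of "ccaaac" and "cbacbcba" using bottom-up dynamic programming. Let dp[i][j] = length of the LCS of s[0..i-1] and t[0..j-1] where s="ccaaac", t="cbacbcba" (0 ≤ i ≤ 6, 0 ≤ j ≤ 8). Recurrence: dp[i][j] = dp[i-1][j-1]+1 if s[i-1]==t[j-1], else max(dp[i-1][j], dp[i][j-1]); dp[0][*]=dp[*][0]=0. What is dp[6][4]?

   ''  c  b  a  c  b  c  b  a
''  0  0  0  0  0  0  0  0  0
 c  0  1  1  1  1  1  1  1  1
 c  0  1  1  1  2  2  2  2  2
 a  0  1  1  2  2  2  2  2  3
 a  0  1  1  2  2  2  2  2  3
 a  0  1  1  2  2  2  2  2  3
 c  0  1  1  2  3  3  3  3  3

3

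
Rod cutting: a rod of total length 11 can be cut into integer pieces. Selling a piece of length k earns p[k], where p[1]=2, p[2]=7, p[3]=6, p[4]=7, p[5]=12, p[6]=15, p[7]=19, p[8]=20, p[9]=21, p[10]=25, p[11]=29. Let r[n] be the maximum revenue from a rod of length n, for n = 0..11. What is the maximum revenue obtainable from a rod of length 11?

37

   n    0    1    2    3    4    5    6    7    8    9   10   11
r[n]    0    2    7    9   14   16   21   23   28   30   35   37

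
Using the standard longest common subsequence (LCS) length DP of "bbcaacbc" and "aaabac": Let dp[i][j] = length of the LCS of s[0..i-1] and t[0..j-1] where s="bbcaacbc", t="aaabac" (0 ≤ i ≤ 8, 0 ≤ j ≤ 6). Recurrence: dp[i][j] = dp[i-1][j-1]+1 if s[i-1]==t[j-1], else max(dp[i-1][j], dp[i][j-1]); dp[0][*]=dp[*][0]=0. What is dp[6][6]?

   ''  a  a  a  b  a  c
''  0  0  0  0  0  0  0
 b  0  0  0  0  1  1  1
 b  0  0  0  0  1  1  1
 c  0  0  0  0  1  1  2
 a  0  1  1  1  1  2  2
 a  0  1  2  2  2  2  2
 c  0  1  2  2  2  2  3
 b  0  1  2  2  3  3  3
 c  0  1  2  2  3  3  4

3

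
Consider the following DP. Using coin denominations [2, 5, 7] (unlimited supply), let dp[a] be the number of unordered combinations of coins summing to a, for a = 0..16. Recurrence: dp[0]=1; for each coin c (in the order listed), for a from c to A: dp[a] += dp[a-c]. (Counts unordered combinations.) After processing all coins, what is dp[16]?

after  coin     0     1     2     3     4     5     6     7     8     9    10    11    12    13    14    15    16
          2     1     0     1     0     1     0     1     0     1     0     1     0     1     0     1     0     1
          5     1     0     1     0     1     1     1     1     1     1     2     1     2     1     2     2     2
          7     1     0     1     0     1     1     1     2     1     2     2     2     3     2     4     3     4

4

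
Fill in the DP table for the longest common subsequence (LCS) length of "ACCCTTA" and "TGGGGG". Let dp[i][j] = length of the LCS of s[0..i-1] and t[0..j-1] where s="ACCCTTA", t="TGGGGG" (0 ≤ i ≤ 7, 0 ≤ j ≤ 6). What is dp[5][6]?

1

   ''  T  G  G  G  G  G
''  0  0  0  0  0  0  0
 A  0  0  0  0  0  0  0
 C  0  0  0  0  0  0  0
 C  0  0  0  0  0  0  0
 C  0  0  0  0  0  0  0
 T  0  1  1  1  1  1  1
 T  0  1  1  1  1  1  1
 A  0  1  1  1  1  1  1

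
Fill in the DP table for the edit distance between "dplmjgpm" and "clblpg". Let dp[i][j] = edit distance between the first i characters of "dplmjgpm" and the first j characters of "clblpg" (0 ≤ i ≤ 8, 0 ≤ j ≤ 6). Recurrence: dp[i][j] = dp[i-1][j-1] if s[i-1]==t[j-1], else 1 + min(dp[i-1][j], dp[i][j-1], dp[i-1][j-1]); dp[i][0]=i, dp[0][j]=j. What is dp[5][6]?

   ''  c  l  b  l  p  g
''  0  1  2  3  4  5  6
 d  1  1  2  3  4  5  6
 p  2  2  2  3  4  4  5
 l  3  3  2  3  3  4  5
 m  4  4  3  3  4  4  5
 j  5  5  4  4  4  5  5
 g  6  6  5  5  5  5  5
 p  7  7  6  6  6  5  6
 m  8  8  7  7  7  6  6

5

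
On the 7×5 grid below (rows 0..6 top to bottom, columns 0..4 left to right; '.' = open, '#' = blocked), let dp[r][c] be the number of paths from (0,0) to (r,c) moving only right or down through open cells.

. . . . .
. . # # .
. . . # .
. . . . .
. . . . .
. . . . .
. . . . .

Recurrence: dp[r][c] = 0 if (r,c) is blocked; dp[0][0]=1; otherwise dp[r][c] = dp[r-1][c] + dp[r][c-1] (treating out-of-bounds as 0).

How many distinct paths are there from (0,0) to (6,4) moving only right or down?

126

r\c   0   1   2   3   4
  0   1   1   1   1   1
  1   1   2   0   0   1
  2   1   3   3   0   1
  3   1   4   7   7   8
  4   1   5  12  19  27
  5   1   6  18  37  64
  6   1   7  25  62 126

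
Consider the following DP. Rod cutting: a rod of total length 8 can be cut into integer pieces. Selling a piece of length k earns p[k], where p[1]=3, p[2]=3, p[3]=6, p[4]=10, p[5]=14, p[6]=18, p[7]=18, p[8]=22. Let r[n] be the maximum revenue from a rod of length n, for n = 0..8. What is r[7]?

   n    0    1    2    3    4    5    6    7    8
r[n]    0    3    6    9   12   15   18   21   24

21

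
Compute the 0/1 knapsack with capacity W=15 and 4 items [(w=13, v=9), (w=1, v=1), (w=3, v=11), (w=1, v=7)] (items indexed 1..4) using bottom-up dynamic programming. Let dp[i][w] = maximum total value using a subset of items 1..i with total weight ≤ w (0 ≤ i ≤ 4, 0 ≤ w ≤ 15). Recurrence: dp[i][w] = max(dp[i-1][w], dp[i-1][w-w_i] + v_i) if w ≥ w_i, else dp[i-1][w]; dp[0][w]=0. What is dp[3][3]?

i\w   0   1   2   3   4   5   6   7   8   9  10  11  12  13  14  15
  0   0   0   0   0   0   0   0   0   0   0   0   0   0   0   0   0
  1   0   0   0   0   0   0   0   0   0   0   0   0   0   9   9   9
  2   0   1   1   1   1   1   1   1   1   1   1   1   1   9  10  10
  3   0   1   1  11  12  12  12  12  12  12  12  12  12  12  12  12
  4   0   7   8  11  18  19  19  19  19  19  19  19  19  19  19  19

11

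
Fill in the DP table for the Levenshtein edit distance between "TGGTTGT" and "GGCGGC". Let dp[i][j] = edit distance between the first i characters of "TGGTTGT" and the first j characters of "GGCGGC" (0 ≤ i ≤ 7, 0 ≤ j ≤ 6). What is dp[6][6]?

   ''  G  G  C  G  G  C
''  0  1  2  3  4  5  6
 T  1  1  2  3  4  5  6
 G  2  1  1  2  3  4  5
 G  3  2  1  2  2  3  4
 T  4  3  2  2  3  3  4
 T  5  4  3  3  3  4  4
 G  6  5  4  4  3  3  4
 T  7  6  5  5  4  4  4

4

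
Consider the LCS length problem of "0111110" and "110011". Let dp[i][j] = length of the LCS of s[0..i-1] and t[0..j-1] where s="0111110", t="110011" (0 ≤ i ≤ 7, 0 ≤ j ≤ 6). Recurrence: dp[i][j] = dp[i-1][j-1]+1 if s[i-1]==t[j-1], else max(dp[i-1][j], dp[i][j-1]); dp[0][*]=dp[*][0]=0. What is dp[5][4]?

2

   ''  1  1  0  0  1  1
''  0  0  0  0  0  0  0
 0  0  0  0  1  1  1  1
 1  0  1  1  1  1  2  2
 1  0  1  2  2  2  2  3
 1  0  1  2  2  2  3  3
 1  0  1  2  2  2  3  4
 1  0  1  2  2  2  3  4
 0  0  1  2  3  3  3  4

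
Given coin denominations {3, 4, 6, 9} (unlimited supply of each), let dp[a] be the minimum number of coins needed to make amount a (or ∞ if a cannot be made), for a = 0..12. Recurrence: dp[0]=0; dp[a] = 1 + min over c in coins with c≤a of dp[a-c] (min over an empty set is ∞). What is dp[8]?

 a  0  1  2  3  4  5  6  7  8  9 10 11 12
dp  0  -  -  1  1  -  1  2  2  1  2  3  2
(- denotes ∞ / unreachable)

2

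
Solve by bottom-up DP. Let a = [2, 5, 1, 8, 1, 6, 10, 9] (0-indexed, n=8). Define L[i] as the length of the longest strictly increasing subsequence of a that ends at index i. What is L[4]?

1

   i    0    1    2    3    4    5    6    7
a[i]    2    5    1    8    1    6   10    9
L[i]    1    2    1    3    1    3    4    4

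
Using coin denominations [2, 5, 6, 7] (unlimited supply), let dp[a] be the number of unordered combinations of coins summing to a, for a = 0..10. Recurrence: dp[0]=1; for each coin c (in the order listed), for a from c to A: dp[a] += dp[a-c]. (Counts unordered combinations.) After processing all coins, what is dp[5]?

after  coin     0     1     2     3     4     5     6     7     8     9    10
          2     1     0     1     0     1     0     1     0     1     0     1
          5     1     0     1     0     1     1     1     1     1     1     2
          6     1     0     1     0     1     1     2     1     2     1     3
          7     1     0     1     0     1     1     2     2     2     2     3

1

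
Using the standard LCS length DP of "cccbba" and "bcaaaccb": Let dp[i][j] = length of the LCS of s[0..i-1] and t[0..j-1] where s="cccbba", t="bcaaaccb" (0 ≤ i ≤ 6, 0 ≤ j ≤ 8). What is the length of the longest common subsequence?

   ''  b  c  a  a  a  c  c  b
''  0  0  0  0  0  0  0  0  0
 c  0  0  1  1  1  1  1  1  1
 c  0  0  1  1  1  1  2  2  2
 c  0  0  1  1  1  1  2  3  3
 b  0  1  1  1  1  1  2  3  4
 b  0  1  1  1  1  1  2  3  4
 a  0  1  1  2  2  2  2  3  4

4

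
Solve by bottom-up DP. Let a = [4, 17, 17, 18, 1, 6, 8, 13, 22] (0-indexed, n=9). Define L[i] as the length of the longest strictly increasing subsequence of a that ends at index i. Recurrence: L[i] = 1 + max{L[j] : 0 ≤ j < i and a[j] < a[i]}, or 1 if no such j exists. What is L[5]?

   i    0    1    2    3    4    5    6    7    8
a[i]    4   17   17   18    1    6    8   13   22
L[i]    1    2    2    3    1    2    3    4    5

2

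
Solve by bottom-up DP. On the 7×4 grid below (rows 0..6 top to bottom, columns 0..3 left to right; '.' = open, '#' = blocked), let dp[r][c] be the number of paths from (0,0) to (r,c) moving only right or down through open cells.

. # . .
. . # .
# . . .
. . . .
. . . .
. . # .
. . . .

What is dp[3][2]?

2

r\c   0   1   2   3
  0   1   0   0   0
  1   1   1   0   0
  2   0   1   1   1
  3   0   1   2   3
  4   0   1   3   6
  5   0   1   0   6
  6   0   1   1   7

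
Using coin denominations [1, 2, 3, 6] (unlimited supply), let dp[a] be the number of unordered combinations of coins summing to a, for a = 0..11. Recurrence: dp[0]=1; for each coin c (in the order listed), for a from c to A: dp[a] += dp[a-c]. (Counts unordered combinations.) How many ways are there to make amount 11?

21

after  coin     0     1     2     3     4     5     6     7     8     9    10    11
          1     1     1     1     1     1     1     1     1     1     1     1     1
          2     1     1     2     2     3     3     4     4     5     5     6     6
          3     1     1     2     3     4     5     7     8    10    12    14    16
          6     1     1     2     3     4     5     8     9    12    15    18    21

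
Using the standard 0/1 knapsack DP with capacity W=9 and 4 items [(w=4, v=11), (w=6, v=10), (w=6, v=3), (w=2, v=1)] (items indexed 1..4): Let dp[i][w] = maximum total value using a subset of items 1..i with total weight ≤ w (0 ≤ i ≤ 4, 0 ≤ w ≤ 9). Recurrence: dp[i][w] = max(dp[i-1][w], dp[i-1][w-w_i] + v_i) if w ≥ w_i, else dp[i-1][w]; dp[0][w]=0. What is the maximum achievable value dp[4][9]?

i\w   0   1   2   3   4   5   6   7   8   9
  0   0   0   0   0   0   0   0   0   0   0
  1   0   0   0   0  11  11  11  11  11  11
  2   0   0   0   0  11  11  11  11  11  11
  3   0   0   0   0  11  11  11  11  11  11
  4   0   0   1   1  11  11  12  12  12  12

12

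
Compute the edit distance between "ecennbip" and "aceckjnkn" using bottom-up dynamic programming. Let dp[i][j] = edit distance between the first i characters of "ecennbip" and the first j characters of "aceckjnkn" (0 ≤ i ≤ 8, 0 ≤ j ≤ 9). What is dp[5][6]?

4

   ''  a  c  e  c  k  j  n  k  n
''  0  1  2  3  4  5  6  7  8  9
 e  1  1  2  2  3  4  5  6  7  8
 c  2  2  1  2  2  3  4  5  6  7
 e  3  3  2  1  2  3  4  5  6  7
 n  4  4  3  2  2  3  4  4  5  6
 n  5  5  4  3  3  3  4  4  5  5
 b  6  6  5  4  4  4  4  5  5  6
 i  7  7  6  5  5  5  5  5  6  6
 p  8  8  7  6  6  6  6  6  6  7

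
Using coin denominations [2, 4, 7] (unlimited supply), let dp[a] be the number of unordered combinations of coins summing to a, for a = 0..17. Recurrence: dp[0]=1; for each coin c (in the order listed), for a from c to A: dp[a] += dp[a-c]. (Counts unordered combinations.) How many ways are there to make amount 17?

after  coin     0     1     2     3     4     5     6     7     8     9    10    11    12    13    14    15    16    17
          2     1     0     1     0     1     0     1     0     1     0     1     0     1     0     1     0     1     0
          4     1     0     1     0     2     0     2     0     3     0     3     0     4     0     4     0     5     0
          7     1     0     1     0     2     0     2     1     3     1     3     2     4     2     5     3     6     3

3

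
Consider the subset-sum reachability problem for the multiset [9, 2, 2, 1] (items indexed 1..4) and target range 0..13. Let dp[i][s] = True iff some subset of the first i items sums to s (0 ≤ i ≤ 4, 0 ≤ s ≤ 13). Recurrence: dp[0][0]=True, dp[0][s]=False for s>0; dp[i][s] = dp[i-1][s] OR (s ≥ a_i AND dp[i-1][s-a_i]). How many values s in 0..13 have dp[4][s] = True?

i\s   0   1   2   3   4   5   6   7   8   9  10  11  12  13
  0   T   F   F   F   F   F   F   F   F   F   F   F   F   F
  1   T   F   F   F   F   F   F   F   F   T   F   F   F   F
  2   T   F   T   F   F   F   F   F   F   T   F   T   F   F
  3   T   F   T   F   T   F   F   F   F   T   F   T   F   T
  4   T   T   T   T   T   T   F   F   F   T   T   T   T   T

11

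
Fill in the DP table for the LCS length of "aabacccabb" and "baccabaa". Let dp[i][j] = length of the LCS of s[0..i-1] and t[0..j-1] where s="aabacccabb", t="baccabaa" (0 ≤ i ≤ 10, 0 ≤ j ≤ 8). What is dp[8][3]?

   ''  b  a  c  c  a  b  a  a
''  0  0  0  0  0  0  0  0  0
 a  0  0  1  1  1  1  1  1  1
 a  0  0  1  1  1  2  2  2  2
 b  0  1  1  1  1  2  3  3  3
 a  0  1  2  2  2  2  3  4  4
 c  0  1  2  3  3  3  3  4  4
 c  0  1  2  3  4  4  4  4  4
 c  0  1  2  3  4  4  4  4  4
 a  0  1  2  3  4  5  5  5  5
 b  0  1  2  3  4  5  6  6  6
 b  0  1  2  3  4  5  6  6  6

3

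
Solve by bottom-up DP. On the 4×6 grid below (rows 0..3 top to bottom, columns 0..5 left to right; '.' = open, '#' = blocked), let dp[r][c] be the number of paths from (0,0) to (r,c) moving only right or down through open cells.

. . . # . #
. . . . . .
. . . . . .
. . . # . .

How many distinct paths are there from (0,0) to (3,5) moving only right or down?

27

r\c   0   1   2   3   4   5
  0   1   1   1   0   0   0
  1   1   2   3   3   3   3
  2   1   3   6   9  12  15
  3   1   4  10   0  12  27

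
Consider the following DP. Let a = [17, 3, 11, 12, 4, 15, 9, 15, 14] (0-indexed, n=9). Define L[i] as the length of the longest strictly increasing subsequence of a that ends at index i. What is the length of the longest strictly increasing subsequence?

4

   i    0    1    2    3    4    5    6    7    8
a[i]   17    3   11   12    4   15    9   15   14
L[i]    1    1    2    3    2    4    3    4    4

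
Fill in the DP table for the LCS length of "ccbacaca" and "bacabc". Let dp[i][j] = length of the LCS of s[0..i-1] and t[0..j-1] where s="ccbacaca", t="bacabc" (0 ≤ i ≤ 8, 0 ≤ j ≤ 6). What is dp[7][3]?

3

   ''  b  a  c  a  b  c
''  0  0  0  0  0  0  0
 c  0  0  0  1  1  1  1
 c  0  0  0  1  1  1  2
 b  0  1  1  1  1  2  2
 a  0  1  2  2  2  2  2
 c  0  1  2  3  3  3  3
 a  0  1  2  3  4  4  4
 c  0  1  2  3  4  4  5
 a  0  1  2  3  4  4  5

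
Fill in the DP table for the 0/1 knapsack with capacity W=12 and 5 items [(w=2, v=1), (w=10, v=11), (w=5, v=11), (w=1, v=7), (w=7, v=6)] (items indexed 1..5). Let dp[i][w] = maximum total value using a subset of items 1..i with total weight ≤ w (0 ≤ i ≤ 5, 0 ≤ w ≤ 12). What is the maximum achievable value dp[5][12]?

i\w   0   1   2   3   4   5   6   7   8   9  10  11  12
  0   0   0   0   0   0   0   0   0   0   0   0   0   0
  1   0   0   1   1   1   1   1   1   1   1   1   1   1
  2   0   0   1   1   1   1   1   1   1   1  11  11  12
  3   0   0   1   1   1  11  11  12  12  12  12  12  12
  4   0   7   7   8   8  11  18  18  19  19  19  19  19
  5   0   7   7   8   8  11  18  18  19  19  19  19  19

19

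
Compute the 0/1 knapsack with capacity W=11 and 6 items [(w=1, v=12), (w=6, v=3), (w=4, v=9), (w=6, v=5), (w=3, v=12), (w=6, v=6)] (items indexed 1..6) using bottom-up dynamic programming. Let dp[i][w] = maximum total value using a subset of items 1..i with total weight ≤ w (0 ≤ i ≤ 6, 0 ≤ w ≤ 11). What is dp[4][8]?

21

i\w   0   1   2   3   4   5   6   7   8   9  10  11
  0   0   0   0   0   0   0   0   0   0   0   0   0
  1   0  12  12  12  12  12  12  12  12  12  12  12
  2   0  12  12  12  12  12  12  15  15  15  15  15
  3   0  12  12  12  12  21  21  21  21  21  21  24
  4   0  12  12  12  12  21  21  21  21  21  21  26
  5   0  12  12  12  24  24  24  24  33  33  33  33
  6   0  12  12  12  24  24  24  24  33  33  33  33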